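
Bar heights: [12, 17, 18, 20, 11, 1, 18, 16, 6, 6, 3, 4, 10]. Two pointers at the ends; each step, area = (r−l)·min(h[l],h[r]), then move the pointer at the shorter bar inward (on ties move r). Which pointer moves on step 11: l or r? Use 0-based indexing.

[0,12] min(12,10)*12=120 best=120 * → r--
[0,11] min(12,4)*11=44 best=120 → r--
[0,10] min(12,3)*10=30 best=120 → r--
[0,9] min(12,6)*9=54 best=120 → r--
[0,8] min(12,6)*8=48 best=120 → r--
[0,7] min(12,16)*7=84 best=120 → l++
[1,7] min(17,16)*6=96 best=120 → r--
[1,6] min(17,18)*5=85 best=120 → l++
[2,6] min(18,18)*4=72 best=120 → r--
[2,5] min(18,1)*3=3 best=120 → r--
[2,4] min(18,11)*2=22 best=120 → r--

r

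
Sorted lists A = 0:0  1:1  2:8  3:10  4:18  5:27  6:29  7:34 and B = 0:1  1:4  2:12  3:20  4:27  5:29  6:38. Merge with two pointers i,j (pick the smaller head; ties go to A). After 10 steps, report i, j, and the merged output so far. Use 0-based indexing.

i=6, j=4, merged so far=[0, 1, 1, 4, 8, 10, 12, 18, 20, 27]

i=0 j=0: A[i]=0<=B[j]=1 take 0, i++
i=1 j=0: A[i]=1<=B[j]=1 take 1, i++
i=2 j=0: A[i]=8>B[j]=1 take 1, j++
i=2 j=1: A[i]=8>B[j]=4 take 4, j++
i=2 j=2: A[i]=8<=B[j]=12 take 8, i++
i=3 j=2: A[i]=10<=B[j]=12 take 10, i++
i=4 j=2: A[i]=18>B[j]=12 take 12, j++
i=4 j=3: A[i]=18<=B[j]=20 take 18, i++
i=5 j=3: A[i]=27>B[j]=20 take 20, j++
i=5 j=4: A[i]=27<=B[j]=27 take 27, i++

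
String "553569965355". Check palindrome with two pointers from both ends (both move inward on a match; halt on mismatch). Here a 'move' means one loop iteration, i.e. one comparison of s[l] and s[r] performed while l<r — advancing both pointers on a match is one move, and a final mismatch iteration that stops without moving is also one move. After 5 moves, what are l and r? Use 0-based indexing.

l=5, r=6

l=0 r=11: '5'=='5', l++,r--
l=1 r=10: '5'=='5', l++,r--
l=2 r=9: '3'=='3', l++,r--
l=3 r=8: '5'=='5', l++,r--
l=4 r=7: '6'=='6', l++,r--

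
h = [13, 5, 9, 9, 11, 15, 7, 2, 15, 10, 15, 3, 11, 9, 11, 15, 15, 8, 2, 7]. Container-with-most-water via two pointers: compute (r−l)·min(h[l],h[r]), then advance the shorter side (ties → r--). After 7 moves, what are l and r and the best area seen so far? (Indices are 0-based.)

l=4, r=16, best area=208

l=0 r=19: min(13,7)*19=133 best=133 *, r--
l=0 r=18: min(13,2)*18=36 best=133, r--
l=0 r=17: min(13,8)*17=136 best=136 *, r--
l=0 r=16: min(13,15)*16=208 best=208 *, l++
l=1 r=16: min(5,15)*15=75 best=208, l++
l=2 r=16: min(9,15)*14=126 best=208, l++
l=3 r=16: min(9,15)*13=117 best=208, l++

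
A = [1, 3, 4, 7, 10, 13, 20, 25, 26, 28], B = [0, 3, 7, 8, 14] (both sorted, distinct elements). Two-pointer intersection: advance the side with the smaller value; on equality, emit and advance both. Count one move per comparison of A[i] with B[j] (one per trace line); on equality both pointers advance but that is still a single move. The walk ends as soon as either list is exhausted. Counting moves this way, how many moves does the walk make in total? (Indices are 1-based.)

i=1 j=1: 1>0, j++
i=1 j=2: 1<3, i++
i=2 j=2: 3==3 emit, i++,j++
i=3 j=3: 4<7, i++
i=4 j=3: 7==7 emit, i++,j++
i=5 j=4: 10>8, j++
i=5 j=5: 10<14, i++
i=6 j=5: 13<14, i++
i=7 j=5: 20>14, j++

9 moves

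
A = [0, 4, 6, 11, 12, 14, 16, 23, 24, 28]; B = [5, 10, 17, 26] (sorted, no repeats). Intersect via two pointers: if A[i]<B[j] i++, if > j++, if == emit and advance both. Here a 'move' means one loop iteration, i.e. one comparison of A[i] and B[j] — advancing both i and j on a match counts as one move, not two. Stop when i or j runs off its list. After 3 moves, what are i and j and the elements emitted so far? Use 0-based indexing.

[i=0,j=0] 0<5 → i++
[i=1,j=0] 4<5 → i++
[i=2,j=0] 6>5 → j++

i=2, j=1, emitted=[]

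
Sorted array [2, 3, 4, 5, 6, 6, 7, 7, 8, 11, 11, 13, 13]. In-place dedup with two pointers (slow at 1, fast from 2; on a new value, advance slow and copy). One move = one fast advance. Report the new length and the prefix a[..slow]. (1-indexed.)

slow=1 fast=2: a[fast]=3≠a[slow]=2 write a[2]=3, slow++,fast++
slow=2 fast=3: a[fast]=4≠a[slow]=3 write a[3]=4, slow++,fast++
slow=3 fast=4: a[fast]=5≠a[slow]=4 write a[4]=5, slow++,fast++
slow=4 fast=5: a[fast]=6≠a[slow]=5 write a[5]=6, slow++,fast++
slow=5 fast=6: a[fast]=6=a[slow] dup, fast++
slow=5 fast=7: a[fast]=7≠a[slow]=6 write a[6]=7, slow++,fast++
slow=6 fast=8: a[fast]=7=a[slow] dup, fast++
slow=6 fast=9: a[fast]=8≠a[slow]=7 write a[7]=8, slow++,fast++
slow=7 fast=10: a[fast]=11≠a[slow]=8 write a[8]=11, slow++,fast++
slow=8 fast=11: a[fast]=11=a[slow] dup, fast++
slow=8 fast=12: a[fast]=13≠a[slow]=11 write a[9]=13, slow++,fast++
slow=9 fast=13: a[fast]=13=a[slow] dup, fast++

length 9; prefix = [2, 3, 4, 5, 6, 7, 8, 11, 13]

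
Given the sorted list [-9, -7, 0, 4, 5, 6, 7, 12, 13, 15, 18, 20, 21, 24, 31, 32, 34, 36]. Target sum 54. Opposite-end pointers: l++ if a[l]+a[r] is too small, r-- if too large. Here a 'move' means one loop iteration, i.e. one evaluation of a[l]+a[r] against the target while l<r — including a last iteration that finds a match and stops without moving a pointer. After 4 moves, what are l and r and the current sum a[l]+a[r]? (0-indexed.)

l=4, r=17, sum=41

[0,17] -9+36=27 <54 → l++
[1,17] -7+36=29 <54 → l++
[2,17] 0+36=36 <54 → l++
[3,17] 4+36=40 <54 → l++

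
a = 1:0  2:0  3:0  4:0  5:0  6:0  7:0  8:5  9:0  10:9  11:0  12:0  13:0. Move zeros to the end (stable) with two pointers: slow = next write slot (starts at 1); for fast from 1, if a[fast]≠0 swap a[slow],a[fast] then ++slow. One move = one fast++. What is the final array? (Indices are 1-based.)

(s=1,f=1) a[fast]=0 → fast++
(s=1,f=2) a[fast]=0 → fast++
(s=1,f=3) a[fast]=0 → fast++
(s=1,f=4) a[fast]=0 → fast++
(s=1,f=5) a[fast]=0 → fast++
(s=1,f=6) a[fast]=0 → fast++
(s=1,f=7) a[fast]=0 → fast++
(s=1,f=8) a[fast]=5≠0 swap→a[1]=5 → slow++,fast++
(s=2,f=9) a[fast]=0 → fast++
(s=2,f=10) a[fast]=9≠0 swap→a[2]=9 → slow++,fast++
(s=3,f=11) a[fast]=0 → fast++
(s=3,f=12) a[fast]=0 → fast++
(s=3,f=13) a[fast]=0 → fast++

[5, 9, 0, 0, 0, 0, 0, 0, 0, 0, 0, 0, 0]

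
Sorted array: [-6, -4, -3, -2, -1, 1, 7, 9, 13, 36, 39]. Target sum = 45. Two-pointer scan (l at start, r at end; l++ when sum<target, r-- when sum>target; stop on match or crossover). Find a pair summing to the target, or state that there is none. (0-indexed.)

(9, 36)

[0,10] -6+39=33 <45 → l++
[1,10] -4+39=35 <45 → l++
[2,10] -3+39=36 <45 → l++
[3,10] -2+39=37 <45 → l++
[4,10] -1+39=38 <45 → l++
[5,10] 1+39=40 <45 → l++
[6,10] 7+39=46 >45 → r--
[6,9] 7+36=43 <45 → l++
[7,9] 9+36=45 → found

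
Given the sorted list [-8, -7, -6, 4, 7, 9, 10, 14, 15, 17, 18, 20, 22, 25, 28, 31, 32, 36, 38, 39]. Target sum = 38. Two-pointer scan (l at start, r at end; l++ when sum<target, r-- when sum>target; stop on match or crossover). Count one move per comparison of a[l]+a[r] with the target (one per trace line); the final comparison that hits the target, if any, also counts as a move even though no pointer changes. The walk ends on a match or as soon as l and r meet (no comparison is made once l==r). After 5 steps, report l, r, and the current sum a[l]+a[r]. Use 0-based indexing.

l=0 r=19: -8+39=31 <38, l++
l=1 r=19: -7+39=32 <38, l++
l=2 r=19: -6+39=33 <38, l++
l=3 r=19: 4+39=43 >38, r--
l=3 r=18: 4+38=42 >38, r--

l=3, r=17, sum=40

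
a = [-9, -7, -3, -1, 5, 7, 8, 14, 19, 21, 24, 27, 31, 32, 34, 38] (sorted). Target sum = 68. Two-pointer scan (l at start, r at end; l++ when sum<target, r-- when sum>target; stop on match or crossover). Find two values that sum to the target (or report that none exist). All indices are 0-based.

l=0 r=15: -9+38=29 <68, l++
l=1 r=15: -7+38=31 <68, l++
l=2 r=15: -3+38=35 <68, l++
l=3 r=15: -1+38=37 <68, l++
l=4 r=15: 5+38=43 <68, l++
l=5 r=15: 7+38=45 <68, l++
l=6 r=15: 8+38=46 <68, l++
l=7 r=15: 14+38=52 <68, l++
l=8 r=15: 19+38=57 <68, l++
l=9 r=15: 21+38=59 <68, l++
l=10 r=15: 24+38=62 <68, l++
l=11 r=15: 27+38=65 <68, l++
l=12 r=15: 31+38=69 >68, r--
l=12 r=14: 31+34=65 <68, l++
l=13 r=14: 32+34=66 <68, l++

no pair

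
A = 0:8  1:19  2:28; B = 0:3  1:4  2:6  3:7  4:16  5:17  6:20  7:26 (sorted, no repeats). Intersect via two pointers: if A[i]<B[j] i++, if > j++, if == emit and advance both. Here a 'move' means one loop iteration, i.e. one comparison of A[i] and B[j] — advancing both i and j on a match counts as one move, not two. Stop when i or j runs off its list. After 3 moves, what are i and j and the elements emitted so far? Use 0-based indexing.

[i=0,j=0] 8>3 → j++
[i=0,j=1] 8>4 → j++
[i=0,j=2] 8>6 → j++

i=0, j=3, emitted=[]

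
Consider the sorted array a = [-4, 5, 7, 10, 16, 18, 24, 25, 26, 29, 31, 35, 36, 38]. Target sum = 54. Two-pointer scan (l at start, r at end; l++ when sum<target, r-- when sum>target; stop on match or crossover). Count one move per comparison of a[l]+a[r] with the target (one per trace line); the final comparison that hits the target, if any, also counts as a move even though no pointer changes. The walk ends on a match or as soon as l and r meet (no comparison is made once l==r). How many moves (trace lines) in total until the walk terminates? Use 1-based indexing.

[1,14] -4+38=34 <54 → l++
[2,14] 5+38=43 <54 → l++
[3,14] 7+38=45 <54 → l++
[4,14] 10+38=48 <54 → l++
[5,14] 16+38=54 → found

5 moves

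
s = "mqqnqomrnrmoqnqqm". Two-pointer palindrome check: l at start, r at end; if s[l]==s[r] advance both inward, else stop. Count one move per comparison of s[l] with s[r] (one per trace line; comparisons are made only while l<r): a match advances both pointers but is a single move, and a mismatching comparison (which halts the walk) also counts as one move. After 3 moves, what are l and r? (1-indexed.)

[1,17] 'm'=='m' → l++,r--
[2,16] 'q'=='q' → l++,r--
[3,15] 'q'=='q' → l++,r--

l=4, r=14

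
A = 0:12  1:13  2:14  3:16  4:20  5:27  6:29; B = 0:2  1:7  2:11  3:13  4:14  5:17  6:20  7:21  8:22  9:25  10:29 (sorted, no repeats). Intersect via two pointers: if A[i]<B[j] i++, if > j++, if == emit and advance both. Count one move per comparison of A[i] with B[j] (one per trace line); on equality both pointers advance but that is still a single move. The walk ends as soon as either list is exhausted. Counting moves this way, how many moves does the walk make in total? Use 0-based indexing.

14 moves

[i=0,j=0] 12>2 → j++
[i=0,j=1] 12>7 → j++
[i=0,j=2] 12>11 → j++
[i=0,j=3] 12<13 → i++
[i=1,j=3] 13==13 emit → i++,j++
[i=2,j=4] 14==14 emit → i++,j++
[i=3,j=5] 16<17 → i++
[i=4,j=5] 20>17 → j++
[i=4,j=6] 20==20 emit → i++,j++
[i=5,j=7] 27>21 → j++
[i=5,j=8] 27>22 → j++
[i=5,j=9] 27>25 → j++
[i=5,j=10] 27<29 → i++
[i=6,j=10] 29==29 emit → i++,j++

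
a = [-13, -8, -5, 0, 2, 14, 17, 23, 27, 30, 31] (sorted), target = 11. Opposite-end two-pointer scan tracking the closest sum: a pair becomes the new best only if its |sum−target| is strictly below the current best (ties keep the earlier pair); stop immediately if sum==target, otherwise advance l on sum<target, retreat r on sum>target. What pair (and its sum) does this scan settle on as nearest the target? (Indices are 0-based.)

l=0 r=10: -13+31=18 d=7 *, r--
l=0 r=9: -13+30=17 d=6 *, r--
l=0 r=8: -13+27=14 d=3 *, r--
l=0 r=7: -13+23=10 d=1 *, l++
l=1 r=7: -8+23=15 d=4, r--
l=1 r=6: -8+17=9 d=2, l++
l=2 r=6: -5+17=12 d=1, r--
l=2 r=5: -5+14=9 d=2, l++
l=3 r=5: 0+14=14 d=3, r--
l=3 r=4: 0+2=2 d=9, l++

pair (-13, 23) with sum 10 (|Δ|=1)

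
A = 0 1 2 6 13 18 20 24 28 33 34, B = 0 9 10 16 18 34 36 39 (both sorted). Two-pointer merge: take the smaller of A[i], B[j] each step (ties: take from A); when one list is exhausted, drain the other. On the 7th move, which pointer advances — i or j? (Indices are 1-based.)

j

[i=1,j=1] A[i]=0<=B[j]=0 take 0 → i++
[i=2,j=1] A[i]=1>B[j]=0 take 0 → j++
[i=2,j=2] A[i]=1<=B[j]=9 take 1 → i++
[i=3,j=2] A[i]=2<=B[j]=9 take 2 → i++
[i=4,j=2] A[i]=6<=B[j]=9 take 6 → i++
[i=5,j=2] A[i]=13>B[j]=9 take 9 → j++
[i=5,j=3] A[i]=13>B[j]=10 take 10 → j++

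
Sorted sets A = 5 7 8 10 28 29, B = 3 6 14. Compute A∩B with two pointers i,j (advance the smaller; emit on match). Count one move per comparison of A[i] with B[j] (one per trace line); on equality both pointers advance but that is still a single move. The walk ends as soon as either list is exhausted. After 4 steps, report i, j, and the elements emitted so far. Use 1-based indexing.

i=1 j=1: 5>3, j++
i=1 j=2: 5<6, i++
i=2 j=2: 7>6, j++
i=2 j=3: 7<14, i++

i=3, j=3, emitted=[]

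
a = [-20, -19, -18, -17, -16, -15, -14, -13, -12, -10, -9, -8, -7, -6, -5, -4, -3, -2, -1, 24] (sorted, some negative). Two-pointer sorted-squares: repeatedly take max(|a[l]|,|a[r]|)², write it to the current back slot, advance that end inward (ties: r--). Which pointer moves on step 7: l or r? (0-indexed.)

l

[0,19] |-20|<=|24| out[19]=576 → r--
[0,18] |-20|>|-1| out[18]=400 → l++
[1,18] |-19|>|-1| out[17]=361 → l++
[2,18] |-18|>|-1| out[16]=324 → l++
[3,18] |-17|>|-1| out[15]=289 → l++
[4,18] |-16|>|-1| out[14]=256 → l++
[5,18] |-15|>|-1| out[13]=225 → l++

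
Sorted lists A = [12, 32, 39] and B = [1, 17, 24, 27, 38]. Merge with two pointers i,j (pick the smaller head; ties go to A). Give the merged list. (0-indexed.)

[1, 12, 17, 24, 27, 32, 38, 39]

[i=0,j=0] A[i]=12>B[j]=1 take 1 → j++
[i=0,j=1] A[i]=12<=B[j]=17 take 12 → i++
[i=1,j=1] A[i]=32>B[j]=17 take 17 → j++
[i=1,j=2] A[i]=32>B[j]=24 take 24 → j++
[i=1,j=3] A[i]=32>B[j]=27 take 27 → j++
[i=1,j=4] A[i]=32<=B[j]=38 take 32 → i++
[i=2,j=4] A[i]=39>B[j]=38 take 38 → j++
[i=2,j=5] B done, take A[i]=39 → i++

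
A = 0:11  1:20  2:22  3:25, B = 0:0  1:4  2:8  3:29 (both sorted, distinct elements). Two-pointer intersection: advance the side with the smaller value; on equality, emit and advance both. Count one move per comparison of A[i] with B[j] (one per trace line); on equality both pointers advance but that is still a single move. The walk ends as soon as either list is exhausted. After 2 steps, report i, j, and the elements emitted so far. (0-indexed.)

i=0, j=2, emitted=[]

[i=0,j=0] 11>0 → j++
[i=0,j=1] 11>4 → j++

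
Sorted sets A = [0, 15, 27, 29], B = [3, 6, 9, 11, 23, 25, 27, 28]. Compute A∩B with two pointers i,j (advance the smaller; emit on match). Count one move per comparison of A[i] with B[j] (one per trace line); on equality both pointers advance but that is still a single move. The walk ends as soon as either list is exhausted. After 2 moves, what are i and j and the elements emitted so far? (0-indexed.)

[i=0,j=0] 0<3 → i++
[i=1,j=0] 15>3 → j++

i=1, j=1, emitted=[]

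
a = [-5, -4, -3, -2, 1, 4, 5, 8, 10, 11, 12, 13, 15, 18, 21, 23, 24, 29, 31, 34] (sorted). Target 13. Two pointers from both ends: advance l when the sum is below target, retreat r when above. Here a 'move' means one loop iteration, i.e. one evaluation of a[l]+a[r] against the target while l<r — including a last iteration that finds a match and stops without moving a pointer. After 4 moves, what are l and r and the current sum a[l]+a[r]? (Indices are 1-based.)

l=1, r=16, sum=18

l=1 r=20: -5+34=29 >13, r--
l=1 r=19: -5+31=26 >13, r--
l=1 r=18: -5+29=24 >13, r--
l=1 r=17: -5+24=19 >13, r--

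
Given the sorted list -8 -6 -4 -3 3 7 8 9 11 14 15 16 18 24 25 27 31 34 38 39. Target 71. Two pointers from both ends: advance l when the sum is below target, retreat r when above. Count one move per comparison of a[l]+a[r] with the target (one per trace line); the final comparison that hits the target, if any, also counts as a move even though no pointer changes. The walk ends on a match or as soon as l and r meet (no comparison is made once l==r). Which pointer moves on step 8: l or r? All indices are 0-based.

[0,19] -8+39=31 <71 → l++
[1,19] -6+39=33 <71 → l++
[2,19] -4+39=35 <71 → l++
[3,19] -3+39=36 <71 → l++
[4,19] 3+39=42 <71 → l++
[5,19] 7+39=46 <71 → l++
[6,19] 8+39=47 <71 → l++
[7,19] 9+39=48 <71 → l++

l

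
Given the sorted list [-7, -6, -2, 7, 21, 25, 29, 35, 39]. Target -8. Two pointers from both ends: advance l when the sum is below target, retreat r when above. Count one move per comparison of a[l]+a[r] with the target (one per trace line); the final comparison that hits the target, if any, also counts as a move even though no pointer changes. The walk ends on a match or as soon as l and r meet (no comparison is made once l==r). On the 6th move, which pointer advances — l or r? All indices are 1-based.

r

[1,9] -7+39=32 >-8 → r--
[1,8] -7+35=28 >-8 → r--
[1,7] -7+29=22 >-8 → r--
[1,6] -7+25=18 >-8 → r--
[1,5] -7+21=14 >-8 → r--
[1,4] -7+7=0 >-8 → r--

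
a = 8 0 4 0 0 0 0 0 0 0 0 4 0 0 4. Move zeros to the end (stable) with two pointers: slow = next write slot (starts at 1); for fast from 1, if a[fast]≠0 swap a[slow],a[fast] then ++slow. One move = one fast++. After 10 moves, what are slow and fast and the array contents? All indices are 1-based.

(s=1,f=1) a[fast]=8≠0 swap→a[1]=8 → slow++,fast++
(s=2,f=2) a[fast]=0 → fast++
(s=2,f=3) a[fast]=4≠0 swap→a[2]=4 → slow++,fast++
(s=3,f=4) a[fast]=0 → fast++
(s=3,f=5) a[fast]=0 → fast++
(s=3,f=6) a[fast]=0 → fast++
(s=3,f=7) a[fast]=0 → fast++
(s=3,f=8) a[fast]=0 → fast++
(s=3,f=9) a[fast]=0 → fast++
(s=3,f=10) a[fast]=0 → fast++

slow=3, fast=11, a=[8, 4, 0, 0, 0, 0, 0, 0, 0, 0, 0, 4, 0, 0, 4]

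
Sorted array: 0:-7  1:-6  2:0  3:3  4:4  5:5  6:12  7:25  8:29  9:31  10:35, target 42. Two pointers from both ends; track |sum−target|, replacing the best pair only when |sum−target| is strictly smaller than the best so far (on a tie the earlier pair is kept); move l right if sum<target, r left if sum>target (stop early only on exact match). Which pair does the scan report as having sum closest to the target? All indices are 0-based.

l=0 r=10: -7+35=28 d=14 *, l++
l=1 r=10: -6+35=29 d=13 *, l++
l=2 r=10: 0+35=35 d=7 *, l++
l=3 r=10: 3+35=38 d=4 *, l++
l=4 r=10: 4+35=39 d=3 *, l++
l=5 r=10: 5+35=40 d=2 *, l++
l=6 r=10: 12+35=47 d=5, r--
l=6 r=9: 12+31=43 d=1 *, r--
l=6 r=8: 12+29=41 d=1, l++
l=7 r=8: 25+29=54 d=12, r--

pair (12, 31) with sum 43 (|Δ|=1)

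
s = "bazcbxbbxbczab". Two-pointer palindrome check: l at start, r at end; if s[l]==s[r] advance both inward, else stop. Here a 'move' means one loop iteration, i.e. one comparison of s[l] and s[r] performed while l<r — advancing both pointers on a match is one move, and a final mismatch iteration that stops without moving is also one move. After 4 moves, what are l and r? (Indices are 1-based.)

l=5, r=10

[1,14] 'b'=='b' → l++,r--
[2,13] 'a'=='a' → l++,r--
[3,12] 'z'=='z' → l++,r--
[4,11] 'c'=='c' → l++,r--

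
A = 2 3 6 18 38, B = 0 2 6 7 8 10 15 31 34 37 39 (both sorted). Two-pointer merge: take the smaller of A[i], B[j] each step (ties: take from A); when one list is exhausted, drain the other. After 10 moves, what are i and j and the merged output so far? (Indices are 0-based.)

i=0 j=0: A[i]=2>B[j]=0 take 0, j++
i=0 j=1: A[i]=2<=B[j]=2 take 2, i++
i=1 j=1: A[i]=3>B[j]=2 take 2, j++
i=1 j=2: A[i]=3<=B[j]=6 take 3, i++
i=2 j=2: A[i]=6<=B[j]=6 take 6, i++
i=3 j=2: A[i]=18>B[j]=6 take 6, j++
i=3 j=3: A[i]=18>B[j]=7 take 7, j++
i=3 j=4: A[i]=18>B[j]=8 take 8, j++
i=3 j=5: A[i]=18>B[j]=10 take 10, j++
i=3 j=6: A[i]=18>B[j]=15 take 15, j++

i=3, j=7, merged so far=[0, 2, 2, 3, 6, 6, 7, 8, 10, 15]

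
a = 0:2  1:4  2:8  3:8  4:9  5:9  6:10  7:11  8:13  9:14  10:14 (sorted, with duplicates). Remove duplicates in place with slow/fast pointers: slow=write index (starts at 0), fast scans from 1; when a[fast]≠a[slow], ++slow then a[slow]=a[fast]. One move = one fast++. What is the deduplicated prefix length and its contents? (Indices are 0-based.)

(s=0,f=1) a[fast]=4≠a[slow]=2 write a[1]=4 → slow++,fast++
(s=1,f=2) a[fast]=8≠a[slow]=4 write a[2]=8 → slow++,fast++
(s=2,f=3) a[fast]=8=a[slow] dup → fast++
(s=2,f=4) a[fast]=9≠a[slow]=8 write a[3]=9 → slow++,fast++
(s=3,f=5) a[fast]=9=a[slow] dup → fast++
(s=3,f=6) a[fast]=10≠a[slow]=9 write a[4]=10 → slow++,fast++
(s=4,f=7) a[fast]=11≠a[slow]=10 write a[5]=11 → slow++,fast++
(s=5,f=8) a[fast]=13≠a[slow]=11 write a[6]=13 → slow++,fast++
(s=6,f=9) a[fast]=14≠a[slow]=13 write a[7]=14 → slow++,fast++
(s=7,f=10) a[fast]=14=a[slow] dup → fast++

length 8; prefix = [2, 4, 8, 9, 10, 11, 13, 14]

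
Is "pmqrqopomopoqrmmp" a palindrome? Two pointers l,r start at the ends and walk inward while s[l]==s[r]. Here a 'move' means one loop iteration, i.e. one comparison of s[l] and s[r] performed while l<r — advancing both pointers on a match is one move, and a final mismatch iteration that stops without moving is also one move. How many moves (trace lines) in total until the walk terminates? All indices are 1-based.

3 moves

l=1 r=17: 'p'=='p', l++,r--
l=2 r=16: 'm'=='m', l++,r--
l=3 r=15: 'q'!='m', stop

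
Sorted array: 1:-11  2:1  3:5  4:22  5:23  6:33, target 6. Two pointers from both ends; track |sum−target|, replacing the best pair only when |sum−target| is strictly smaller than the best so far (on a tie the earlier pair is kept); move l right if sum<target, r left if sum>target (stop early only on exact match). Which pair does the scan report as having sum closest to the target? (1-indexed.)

l=1 r=6: -11+33=22 d=16 *, r--
l=1 r=5: -11+23=12 d=6 *, r--
l=1 r=4: -11+22=11 d=5 *, r--
l=1 r=3: -11+5=-6 d=12, l++
l=2 r=3: 1+5=6 d=0 *, stop

pair (1, 5) with sum 6 (|Δ|=0)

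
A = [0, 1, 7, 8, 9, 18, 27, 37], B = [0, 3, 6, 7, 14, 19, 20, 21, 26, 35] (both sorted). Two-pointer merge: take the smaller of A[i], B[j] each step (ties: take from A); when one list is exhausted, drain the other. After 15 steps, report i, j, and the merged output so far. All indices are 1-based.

i=1 j=1: A[i]=0<=B[j]=0 take 0, i++
i=2 j=1: A[i]=1>B[j]=0 take 0, j++
i=2 j=2: A[i]=1<=B[j]=3 take 1, i++
i=3 j=2: A[i]=7>B[j]=3 take 3, j++
i=3 j=3: A[i]=7>B[j]=6 take 6, j++
i=3 j=4: A[i]=7<=B[j]=7 take 7, i++
i=4 j=4: A[i]=8>B[j]=7 take 7, j++
i=4 j=5: A[i]=8<=B[j]=14 take 8, i++
i=5 j=5: A[i]=9<=B[j]=14 take 9, i++
i=6 j=5: A[i]=18>B[j]=14 take 14, j++
i=6 j=6: A[i]=18<=B[j]=19 take 18, i++
i=7 j=6: A[i]=27>B[j]=19 take 19, j++
i=7 j=7: A[i]=27>B[j]=20 take 20, j++
i=7 j=8: A[i]=27>B[j]=21 take 21, j++
i=7 j=9: A[i]=27>B[j]=26 take 26, j++

i=7, j=10, merged so far=[0, 0, 1, 3, 6, 7, 7, 8, 9, 14, 18, 19, 20, 21, 26]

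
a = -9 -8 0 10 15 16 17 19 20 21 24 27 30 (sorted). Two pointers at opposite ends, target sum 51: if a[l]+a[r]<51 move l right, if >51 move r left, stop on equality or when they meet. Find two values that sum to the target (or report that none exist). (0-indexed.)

(21, 30)

l=0 r=12: -9+30=21 <51, l++
l=1 r=12: -8+30=22 <51, l++
l=2 r=12: 0+30=30 <51, l++
l=3 r=12: 10+30=40 <51, l++
l=4 r=12: 15+30=45 <51, l++
l=5 r=12: 16+30=46 <51, l++
l=6 r=12: 17+30=47 <51, l++
l=7 r=12: 19+30=49 <51, l++
l=8 r=12: 20+30=50 <51, l++
l=9 r=12: 21+30=51, found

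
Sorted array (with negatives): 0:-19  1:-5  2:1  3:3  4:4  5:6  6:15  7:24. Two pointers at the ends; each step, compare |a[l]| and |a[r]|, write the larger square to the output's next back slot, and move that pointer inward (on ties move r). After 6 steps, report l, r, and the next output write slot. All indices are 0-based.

[0,7] |-19|<=|24| out[7]=576 → r--
[0,6] |-19|>|15| out[6]=361 → l++
[1,6] |-5|<=|15| out[5]=225 → r--
[1,5] |-5|<=|6| out[4]=36 → r--
[1,4] |-5|>|4| out[3]=25 → l++
[2,4] |1|<=|4| out[2]=16 → r--

l=2, r=3, next write slot=1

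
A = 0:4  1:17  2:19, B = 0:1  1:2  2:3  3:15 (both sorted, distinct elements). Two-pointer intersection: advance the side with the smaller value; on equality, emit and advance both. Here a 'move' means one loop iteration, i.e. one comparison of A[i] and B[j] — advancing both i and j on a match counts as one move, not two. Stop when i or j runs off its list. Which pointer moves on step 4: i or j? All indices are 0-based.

i

[i=0,j=0] 4>1 → j++
[i=0,j=1] 4>2 → j++
[i=0,j=2] 4>3 → j++
[i=0,j=3] 4<15 → i++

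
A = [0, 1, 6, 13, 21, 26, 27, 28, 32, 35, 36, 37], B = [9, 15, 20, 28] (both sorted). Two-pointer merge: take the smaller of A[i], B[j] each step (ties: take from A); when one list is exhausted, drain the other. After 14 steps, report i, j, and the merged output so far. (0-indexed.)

[i=0,j=0] A[i]=0<=B[j]=9 take 0 → i++
[i=1,j=0] A[i]=1<=B[j]=9 take 1 → i++
[i=2,j=0] A[i]=6<=B[j]=9 take 6 → i++
[i=3,j=0] A[i]=13>B[j]=9 take 9 → j++
[i=3,j=1] A[i]=13<=B[j]=15 take 13 → i++
[i=4,j=1] A[i]=21>B[j]=15 take 15 → j++
[i=4,j=2] A[i]=21>B[j]=20 take 20 → j++
[i=4,j=3] A[i]=21<=B[j]=28 take 21 → i++
[i=5,j=3] A[i]=26<=B[j]=28 take 26 → i++
[i=6,j=3] A[i]=27<=B[j]=28 take 27 → i++
[i=7,j=3] A[i]=28<=B[j]=28 take 28 → i++
[i=8,j=3] A[i]=32>B[j]=28 take 28 → j++
[i=8,j=4] B done, take A[i]=32 → i++
[i=9,j=4] B done, take A[i]=35 → i++

i=10, j=4, merged so far=[0, 1, 6, 9, 13, 15, 20, 21, 26, 27, 28, 28, 32, 35]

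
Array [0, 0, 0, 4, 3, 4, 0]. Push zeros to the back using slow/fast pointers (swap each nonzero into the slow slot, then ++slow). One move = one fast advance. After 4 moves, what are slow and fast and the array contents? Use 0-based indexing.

slow=0 fast=0: a[fast]=0, fast++
slow=0 fast=1: a[fast]=0, fast++
slow=0 fast=2: a[fast]=0, fast++
slow=0 fast=3: a[fast]=4≠0 swap→a[0]=4, slow++,fast++

slow=1, fast=4, a=[4, 0, 0, 0, 3, 4, 0]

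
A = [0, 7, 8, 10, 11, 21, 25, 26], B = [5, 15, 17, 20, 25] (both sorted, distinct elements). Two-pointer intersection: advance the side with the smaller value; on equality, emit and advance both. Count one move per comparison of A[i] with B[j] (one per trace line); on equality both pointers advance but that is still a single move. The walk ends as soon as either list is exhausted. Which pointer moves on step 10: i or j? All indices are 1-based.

i

[i=1,j=1] 0<5 → i++
[i=2,j=1] 7>5 → j++
[i=2,j=2] 7<15 → i++
[i=3,j=2] 8<15 → i++
[i=4,j=2] 10<15 → i++
[i=5,j=2] 11<15 → i++
[i=6,j=2] 21>15 → j++
[i=6,j=3] 21>17 → j++
[i=6,j=4] 21>20 → j++
[i=6,j=5] 21<25 → i++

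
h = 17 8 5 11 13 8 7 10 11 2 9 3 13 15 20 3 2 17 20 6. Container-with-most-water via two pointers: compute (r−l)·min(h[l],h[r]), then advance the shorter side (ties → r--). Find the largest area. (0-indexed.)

max area = 306

[0,19] min(17,6)*19=114 best=114 * → r--
[0,18] min(17,20)*18=306 best=306 * → l++
[1,18] min(8,20)*17=136 best=306 → l++
[2,18] min(5,20)*16=80 best=306 → l++
[3,18] min(11,20)*15=165 best=306 → l++
[4,18] min(13,20)*14=182 best=306 → l++
[5,18] min(8,20)*13=104 best=306 → l++
[6,18] min(7,20)*12=84 best=306 → l++
[7,18] min(10,20)*11=110 best=306 → l++
[8,18] min(11,20)*10=110 best=306 → l++
[9,18] min(2,20)*9=18 best=306 → l++
[10,18] min(9,20)*8=72 best=306 → l++
[11,18] min(3,20)*7=21 best=306 → l++
[12,18] min(13,20)*6=78 best=306 → l++
[13,18] min(15,20)*5=75 best=306 → l++
[14,18] min(20,20)*4=80 best=306 → r--
[14,17] min(20,17)*3=51 best=306 → r--
[14,16] min(20,2)*2=4 best=306 → r--
[14,15] min(20,3)*1=3 best=306 → r--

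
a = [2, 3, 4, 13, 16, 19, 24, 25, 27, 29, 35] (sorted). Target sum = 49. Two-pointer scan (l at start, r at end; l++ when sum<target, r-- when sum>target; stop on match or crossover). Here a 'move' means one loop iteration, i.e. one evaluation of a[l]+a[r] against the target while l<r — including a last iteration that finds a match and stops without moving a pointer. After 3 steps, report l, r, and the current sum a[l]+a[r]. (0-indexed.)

l=0 r=10: 2+35=37 <49, l++
l=1 r=10: 3+35=38 <49, l++
l=2 r=10: 4+35=39 <49, l++

l=3, r=10, sum=48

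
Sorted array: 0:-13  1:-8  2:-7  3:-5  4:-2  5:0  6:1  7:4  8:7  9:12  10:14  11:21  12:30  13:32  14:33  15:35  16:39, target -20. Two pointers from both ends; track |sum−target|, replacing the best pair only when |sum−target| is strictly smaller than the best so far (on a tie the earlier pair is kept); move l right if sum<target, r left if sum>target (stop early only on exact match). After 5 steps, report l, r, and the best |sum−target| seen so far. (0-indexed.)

l=0, r=11, best |Δ|=37

[0,16] -13+39=26 d=46 * → r--
[0,15] -13+35=22 d=42 * → r--
[0,14] -13+33=20 d=40 * → r--
[0,13] -13+32=19 d=39 * → r--
[0,12] -13+30=17 d=37 * → r--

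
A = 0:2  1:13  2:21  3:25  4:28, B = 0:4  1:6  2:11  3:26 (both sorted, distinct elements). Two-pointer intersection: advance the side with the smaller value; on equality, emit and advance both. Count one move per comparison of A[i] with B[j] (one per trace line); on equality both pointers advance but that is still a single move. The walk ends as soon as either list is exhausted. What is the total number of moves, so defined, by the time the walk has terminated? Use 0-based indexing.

8 moves

[i=0,j=0] 2<4 → i++
[i=1,j=0] 13>4 → j++
[i=1,j=1] 13>6 → j++
[i=1,j=2] 13>11 → j++
[i=1,j=3] 13<26 → i++
[i=2,j=3] 21<26 → i++
[i=3,j=3] 25<26 → i++
[i=4,j=3] 28>26 → j++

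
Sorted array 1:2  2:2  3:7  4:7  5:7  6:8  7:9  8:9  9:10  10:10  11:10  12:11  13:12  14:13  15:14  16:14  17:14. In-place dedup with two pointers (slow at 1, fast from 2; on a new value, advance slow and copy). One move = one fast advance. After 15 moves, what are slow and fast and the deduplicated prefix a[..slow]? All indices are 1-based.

slow=9, fast=17, prefix=[2, 7, 8, 9, 10, 11, 12, 13, 14]

(s=1,f=2) a[fast]=2=a[slow] dup → fast++
(s=1,f=3) a[fast]=7≠a[slow]=2 write a[2]=7 → slow++,fast++
(s=2,f=4) a[fast]=7=a[slow] dup → fast++
(s=2,f=5) a[fast]=7=a[slow] dup → fast++
(s=2,f=6) a[fast]=8≠a[slow]=7 write a[3]=8 → slow++,fast++
(s=3,f=7) a[fast]=9≠a[slow]=8 write a[4]=9 → slow++,fast++
(s=4,f=8) a[fast]=9=a[slow] dup → fast++
(s=4,f=9) a[fast]=10≠a[slow]=9 write a[5]=10 → slow++,fast++
(s=5,f=10) a[fast]=10=a[slow] dup → fast++
(s=5,f=11) a[fast]=10=a[slow] dup → fast++
(s=5,f=12) a[fast]=11≠a[slow]=10 write a[6]=11 → slow++,fast++
(s=6,f=13) a[fast]=12≠a[slow]=11 write a[7]=12 → slow++,fast++
(s=7,f=14) a[fast]=13≠a[slow]=12 write a[8]=13 → slow++,fast++
(s=8,f=15) a[fast]=14≠a[slow]=13 write a[9]=14 → slow++,fast++
(s=9,f=16) a[fast]=14=a[slow] dup → fast++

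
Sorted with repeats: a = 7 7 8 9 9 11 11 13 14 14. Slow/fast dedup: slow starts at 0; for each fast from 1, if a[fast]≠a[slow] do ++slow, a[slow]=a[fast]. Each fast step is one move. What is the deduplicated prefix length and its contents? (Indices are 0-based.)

length 6; prefix = [7, 8, 9, 11, 13, 14]

(s=0,f=1) a[fast]=7=a[slow] dup → fast++
(s=0,f=2) a[fast]=8≠a[slow]=7 write a[1]=8 → slow++,fast++
(s=1,f=3) a[fast]=9≠a[slow]=8 write a[2]=9 → slow++,fast++
(s=2,f=4) a[fast]=9=a[slow] dup → fast++
(s=2,f=5) a[fast]=11≠a[slow]=9 write a[3]=11 → slow++,fast++
(s=3,f=6) a[fast]=11=a[slow] dup → fast++
(s=3,f=7) a[fast]=13≠a[slow]=11 write a[4]=13 → slow++,fast++
(s=4,f=8) a[fast]=14≠a[slow]=13 write a[5]=14 → slow++,fast++
(s=5,f=9) a[fast]=14=a[slow] dup → fast++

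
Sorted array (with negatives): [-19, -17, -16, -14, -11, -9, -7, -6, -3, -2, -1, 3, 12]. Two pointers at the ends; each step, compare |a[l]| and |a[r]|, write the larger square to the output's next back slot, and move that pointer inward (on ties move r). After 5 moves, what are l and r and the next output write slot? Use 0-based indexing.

l=4, r=11, next write slot=7

l=0 r=12: |-19|>|12| out[12]=361, l++
l=1 r=12: |-17|>|12| out[11]=289, l++
l=2 r=12: |-16|>|12| out[10]=256, l++
l=3 r=12: |-14|>|12| out[9]=196, l++
l=4 r=12: |-11|<=|12| out[8]=144, r--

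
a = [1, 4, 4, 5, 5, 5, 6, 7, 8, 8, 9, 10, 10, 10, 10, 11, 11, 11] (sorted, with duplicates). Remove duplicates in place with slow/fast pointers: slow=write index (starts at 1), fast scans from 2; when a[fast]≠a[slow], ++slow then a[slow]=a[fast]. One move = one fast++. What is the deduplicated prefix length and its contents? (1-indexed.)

slow=1 fast=2: a[fast]=4≠a[slow]=1 write a[2]=4, slow++,fast++
slow=2 fast=3: a[fast]=4=a[slow] dup, fast++
slow=2 fast=4: a[fast]=5≠a[slow]=4 write a[3]=5, slow++,fast++
slow=3 fast=5: a[fast]=5=a[slow] dup, fast++
slow=3 fast=6: a[fast]=5=a[slow] dup, fast++
slow=3 fast=7: a[fast]=6≠a[slow]=5 write a[4]=6, slow++,fast++
slow=4 fast=8: a[fast]=7≠a[slow]=6 write a[5]=7, slow++,fast++
slow=5 fast=9: a[fast]=8≠a[slow]=7 write a[6]=8, slow++,fast++
slow=6 fast=10: a[fast]=8=a[slow] dup, fast++
slow=6 fast=11: a[fast]=9≠a[slow]=8 write a[7]=9, slow++,fast++
slow=7 fast=12: a[fast]=10≠a[slow]=9 write a[8]=10, slow++,fast++
slow=8 fast=13: a[fast]=10=a[slow] dup, fast++
slow=8 fast=14: a[fast]=10=a[slow] dup, fast++
slow=8 fast=15: a[fast]=10=a[slow] dup, fast++
slow=8 fast=16: a[fast]=11≠a[slow]=10 write a[9]=11, slow++,fast++
slow=9 fast=17: a[fast]=11=a[slow] dup, fast++
slow=9 fast=18: a[fast]=11=a[slow] dup, fast++

length 9; prefix = [1, 4, 5, 6, 7, 8, 9, 10, 11]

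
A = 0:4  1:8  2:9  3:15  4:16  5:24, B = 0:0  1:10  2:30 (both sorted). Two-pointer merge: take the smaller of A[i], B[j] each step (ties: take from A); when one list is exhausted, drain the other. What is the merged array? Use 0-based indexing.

[0, 4, 8, 9, 10, 15, 16, 24, 30]

[i=0,j=0] A[i]=4>B[j]=0 take 0 → j++
[i=0,j=1] A[i]=4<=B[j]=10 take 4 → i++
[i=1,j=1] A[i]=8<=B[j]=10 take 8 → i++
[i=2,j=1] A[i]=9<=B[j]=10 take 9 → i++
[i=3,j=1] A[i]=15>B[j]=10 take 10 → j++
[i=3,j=2] A[i]=15<=B[j]=30 take 15 → i++
[i=4,j=2] A[i]=16<=B[j]=30 take 16 → i++
[i=5,j=2] A[i]=24<=B[j]=30 take 24 → i++
[i=6,j=2] A done, take B[j]=30 → j++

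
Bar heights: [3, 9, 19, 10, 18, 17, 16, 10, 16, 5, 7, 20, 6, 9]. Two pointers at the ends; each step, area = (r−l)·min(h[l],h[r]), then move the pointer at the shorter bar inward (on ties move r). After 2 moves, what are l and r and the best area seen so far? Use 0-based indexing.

l=1, r=12, best area=108

l=0 r=13: min(3,9)*13=39 best=39 *, l++
l=1 r=13: min(9,9)*12=108 best=108 *, r--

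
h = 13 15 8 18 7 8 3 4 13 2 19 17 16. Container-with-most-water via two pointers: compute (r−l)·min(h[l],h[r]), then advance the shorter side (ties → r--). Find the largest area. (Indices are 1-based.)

max area = 165

l=1 r=13: min(13,16)*12=156 best=156 *, l++
l=2 r=13: min(15,16)*11=165 best=165 *, l++
l=3 r=13: min(8,16)*10=80 best=165, l++
l=4 r=13: min(18,16)*9=144 best=165, r--
l=4 r=12: min(18,17)*8=136 best=165, r--
l=4 r=11: min(18,19)*7=126 best=165, l++
l=5 r=11: min(7,19)*6=42 best=165, l++
l=6 r=11: min(8,19)*5=40 best=165, l++
l=7 r=11: min(3,19)*4=12 best=165, l++
l=8 r=11: min(4,19)*3=12 best=165, l++
l=9 r=11: min(13,19)*2=26 best=165, l++
l=10 r=11: min(2,19)*1=2 best=165, l++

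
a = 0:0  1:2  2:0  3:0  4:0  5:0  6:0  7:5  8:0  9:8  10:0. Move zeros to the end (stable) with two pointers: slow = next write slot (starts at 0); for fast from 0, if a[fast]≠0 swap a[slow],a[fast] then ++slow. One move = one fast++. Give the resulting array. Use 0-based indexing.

[2, 5, 8, 0, 0, 0, 0, 0, 0, 0, 0]

(s=0,f=0) a[fast]=0 → fast++
(s=0,f=1) a[fast]=2≠0 swap→a[0]=2 → slow++,fast++
(s=1,f=2) a[fast]=0 → fast++
(s=1,f=3) a[fast]=0 → fast++
(s=1,f=4) a[fast]=0 → fast++
(s=1,f=5) a[fast]=0 → fast++
(s=1,f=6) a[fast]=0 → fast++
(s=1,f=7) a[fast]=5≠0 swap→a[1]=5 → slow++,fast++
(s=2,f=8) a[fast]=0 → fast++
(s=2,f=9) a[fast]=8≠0 swap→a[2]=8 → slow++,fast++
(s=3,f=10) a[fast]=0 → fast++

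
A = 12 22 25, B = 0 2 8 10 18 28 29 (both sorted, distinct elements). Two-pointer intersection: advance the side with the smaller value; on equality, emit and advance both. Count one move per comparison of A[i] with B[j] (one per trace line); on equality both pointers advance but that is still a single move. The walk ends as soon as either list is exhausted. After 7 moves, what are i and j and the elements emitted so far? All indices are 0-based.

i=2, j=5, emitted=[]

i=0 j=0: 12>0, j++
i=0 j=1: 12>2, j++
i=0 j=2: 12>8, j++
i=0 j=3: 12>10, j++
i=0 j=4: 12<18, i++
i=1 j=4: 22>18, j++
i=1 j=5: 22<28, i++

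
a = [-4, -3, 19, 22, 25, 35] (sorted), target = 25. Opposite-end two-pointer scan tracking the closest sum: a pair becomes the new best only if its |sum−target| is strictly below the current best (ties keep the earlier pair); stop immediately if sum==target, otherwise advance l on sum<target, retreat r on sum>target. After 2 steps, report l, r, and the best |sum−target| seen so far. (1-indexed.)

l=2, r=5, best |Δ|=4

[1,6] -4+35=31 d=6 * → r--
[1,5] -4+25=21 d=4 * → l++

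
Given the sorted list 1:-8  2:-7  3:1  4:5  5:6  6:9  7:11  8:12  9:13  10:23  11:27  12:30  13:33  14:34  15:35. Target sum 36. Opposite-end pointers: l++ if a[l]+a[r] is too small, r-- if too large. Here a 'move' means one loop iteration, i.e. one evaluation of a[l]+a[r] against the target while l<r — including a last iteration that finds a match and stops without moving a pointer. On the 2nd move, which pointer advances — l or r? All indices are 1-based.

l

l=1 r=15: -8+35=27 <36, l++
l=2 r=15: -7+35=28 <36, l++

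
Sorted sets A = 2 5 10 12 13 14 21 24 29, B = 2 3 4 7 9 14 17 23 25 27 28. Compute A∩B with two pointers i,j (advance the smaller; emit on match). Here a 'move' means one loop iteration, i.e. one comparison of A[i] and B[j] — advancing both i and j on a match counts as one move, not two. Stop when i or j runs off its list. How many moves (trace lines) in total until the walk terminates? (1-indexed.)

17 moves

[i=1,j=1] 2==2 emit → i++,j++
[i=2,j=2] 5>3 → j++
[i=2,j=3] 5>4 → j++
[i=2,j=4] 5<7 → i++
[i=3,j=4] 10>7 → j++
[i=3,j=5] 10>9 → j++
[i=3,j=6] 10<14 → i++
[i=4,j=6] 12<14 → i++
[i=5,j=6] 13<14 → i++
[i=6,j=6] 14==14 emit → i++,j++
[i=7,j=7] 21>17 → j++
[i=7,j=8] 21<23 → i++
[i=8,j=8] 24>23 → j++
[i=8,j=9] 24<25 → i++
[i=9,j=9] 29>25 → j++
[i=9,j=10] 29>27 → j++
[i=9,j=11] 29>28 → j++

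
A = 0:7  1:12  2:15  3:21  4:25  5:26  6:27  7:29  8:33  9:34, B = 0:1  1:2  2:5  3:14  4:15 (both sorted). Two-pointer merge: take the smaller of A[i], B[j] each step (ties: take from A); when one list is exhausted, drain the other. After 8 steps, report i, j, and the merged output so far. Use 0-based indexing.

i=0 j=0: A[i]=7>B[j]=1 take 1, j++
i=0 j=1: A[i]=7>B[j]=2 take 2, j++
i=0 j=2: A[i]=7>B[j]=5 take 5, j++
i=0 j=3: A[i]=7<=B[j]=14 take 7, i++
i=1 j=3: A[i]=12<=B[j]=14 take 12, i++
i=2 j=3: A[i]=15>B[j]=14 take 14, j++
i=2 j=4: A[i]=15<=B[j]=15 take 15, i++
i=3 j=4: A[i]=21>B[j]=15 take 15, j++

i=3, j=5, merged so far=[1, 2, 5, 7, 12, 14, 15, 15]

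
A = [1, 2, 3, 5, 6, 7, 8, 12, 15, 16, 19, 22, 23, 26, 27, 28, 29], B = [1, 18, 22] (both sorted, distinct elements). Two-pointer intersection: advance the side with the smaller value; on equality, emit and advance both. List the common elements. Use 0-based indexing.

intersection = [1, 22]

[i=0,j=0] 1==1 emit → i++,j++
[i=1,j=1] 2<18 → i++
[i=2,j=1] 3<18 → i++
[i=3,j=1] 5<18 → i++
[i=4,j=1] 6<18 → i++
[i=5,j=1] 7<18 → i++
[i=6,j=1] 8<18 → i++
[i=7,j=1] 12<18 → i++
[i=8,j=1] 15<18 → i++
[i=9,j=1] 16<18 → i++
[i=10,j=1] 19>18 → j++
[i=10,j=2] 19<22 → i++
[i=11,j=2] 22==22 emit → i++,j++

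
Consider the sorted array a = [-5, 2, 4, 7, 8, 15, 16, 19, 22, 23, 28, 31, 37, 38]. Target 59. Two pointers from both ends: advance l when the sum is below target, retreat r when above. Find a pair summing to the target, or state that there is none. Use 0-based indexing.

l=0 r=13: -5+38=33 <59, l++
l=1 r=13: 2+38=40 <59, l++
l=2 r=13: 4+38=42 <59, l++
l=3 r=13: 7+38=45 <59, l++
l=4 r=13: 8+38=46 <59, l++
l=5 r=13: 15+38=53 <59, l++
l=6 r=13: 16+38=54 <59, l++
l=7 r=13: 19+38=57 <59, l++
l=8 r=13: 22+38=60 >59, r--
l=8 r=12: 22+37=59, found

(22, 37)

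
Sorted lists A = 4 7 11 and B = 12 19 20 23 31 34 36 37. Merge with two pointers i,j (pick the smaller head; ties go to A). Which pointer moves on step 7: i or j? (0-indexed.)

j

i=0 j=0: A[i]=4<=B[j]=12 take 4, i++
i=1 j=0: A[i]=7<=B[j]=12 take 7, i++
i=2 j=0: A[i]=11<=B[j]=12 take 11, i++
i=3 j=0: A done, take B[j]=12, j++
i=3 j=1: A done, take B[j]=19, j++
i=3 j=2: A done, take B[j]=20, j++
i=3 j=3: A done, take B[j]=23, j++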